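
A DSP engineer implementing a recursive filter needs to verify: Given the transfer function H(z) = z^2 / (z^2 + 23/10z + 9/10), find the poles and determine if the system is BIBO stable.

Poles are roots of the denominator: z^2 + 23/10z + 9/10 = 0.
Quadratic formula: z = [-(23/10) +/- sqrt((23/10)^2 - 4*(9/10))] / 2
Discriminant = 529/100 - 18/5 = 169/100; sqrt = 13/10.
z = (-23/10 +/- 13/10) / 2 => z = -1/2 or z = -9/5.
|p1| = 9/5, |p2| = 1/2.
For BIBO stability, all poles must lie inside the unit circle (|p| < 1).
System is UNSTABLE since at least one |p| >= 1.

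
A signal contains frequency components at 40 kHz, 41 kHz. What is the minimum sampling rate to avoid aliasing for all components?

The highest frequency component is f_max = 41 kHz.
Nyquist rate = 2 * f_max = 2 * 41 kHz = 82 kHz.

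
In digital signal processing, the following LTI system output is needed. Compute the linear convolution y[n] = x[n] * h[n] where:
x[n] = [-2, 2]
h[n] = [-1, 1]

y[n] = sum_k x[k]*h[n-k]. Output length = len(x) + len(h) - 1 = 2 + 2 - 1 = 3.
y[0] = -2*-1 = 2
y[1] = 2*-1 + -2*1 = -4
y[2] = 2*1 = 2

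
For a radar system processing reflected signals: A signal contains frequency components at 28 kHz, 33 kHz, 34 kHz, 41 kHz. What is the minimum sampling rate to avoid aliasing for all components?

The highest frequency component is f_max = 41 kHz.
Nyquist rate = 2 * f_max = 2 * 41 kHz = 82 kHz.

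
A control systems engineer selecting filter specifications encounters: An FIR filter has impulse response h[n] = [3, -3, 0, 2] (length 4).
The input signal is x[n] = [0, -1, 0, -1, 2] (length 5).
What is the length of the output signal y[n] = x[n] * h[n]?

For linear convolution, the output length is:
len(y) = len(x) + len(h) - 1 = 5 + 4 - 1 = 8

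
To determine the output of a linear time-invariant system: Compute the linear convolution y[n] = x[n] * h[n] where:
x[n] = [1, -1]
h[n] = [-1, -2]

y[n] = sum_k x[k]*h[n-k]. Output length = len(x) + len(h) - 1 = 2 + 2 - 1 = 3.
y[0] = 1*-1 = -1
y[1] = -1*-1 + 1*-2 = -1
y[2] = -1*-2 = 2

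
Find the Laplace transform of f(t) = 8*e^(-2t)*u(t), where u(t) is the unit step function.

Standard Laplace transform pair:
e^(-at)*u(t) <-> 1/(s+a)
With a = 2: L{8*e^(-2t)*u(t)} = 8/(s+2), ROC: Re(s) > -2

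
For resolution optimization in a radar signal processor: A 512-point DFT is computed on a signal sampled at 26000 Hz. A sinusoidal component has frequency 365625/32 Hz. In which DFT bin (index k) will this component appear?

DFT frequency resolution = f_s/N = 26000/512 = 1625/32 Hz
Bin index k = f_signal / resolution = 365625/32 / 1625/32 = 225
The signal frequency 365625/32 Hz falls in DFT bin k = 225.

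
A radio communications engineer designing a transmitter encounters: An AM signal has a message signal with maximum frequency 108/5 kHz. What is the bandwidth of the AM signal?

In AM (double-sideband), the bandwidth is twice the message frequency.
BW = 2 * f_m = 2 * 108/5 kHz = 216/5 kHz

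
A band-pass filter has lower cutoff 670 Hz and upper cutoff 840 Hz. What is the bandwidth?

Bandwidth = f_high - f_low
= 840 Hz - 670 Hz = 170 Hz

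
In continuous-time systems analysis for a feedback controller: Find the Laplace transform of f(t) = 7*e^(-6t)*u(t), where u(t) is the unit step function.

Standard Laplace transform pair:
e^(-at)*u(t) <-> 1/(s+a)
With a = 6: L{7*e^(-6t)*u(t)} = 7/(s+6), ROC: Re(s) > -6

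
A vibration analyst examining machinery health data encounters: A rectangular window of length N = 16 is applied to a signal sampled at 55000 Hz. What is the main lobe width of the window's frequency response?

For a rectangular window of length N,
the main lobe width in frequency is 2*f_s/N.
= 2*55000/16 = 6875 Hz
This determines the minimum frequency separation for resolving two sinusoids.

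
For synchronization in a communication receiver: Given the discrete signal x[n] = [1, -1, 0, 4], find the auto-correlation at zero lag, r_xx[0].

The auto-correlation at zero lag r_xx[0] equals the signal energy.
r_xx[0] = sum of x[n]^2 = 1^2 + (-1)^2 + 0^2 + 4^2
= 1 + 1 + 0 + 16 = 18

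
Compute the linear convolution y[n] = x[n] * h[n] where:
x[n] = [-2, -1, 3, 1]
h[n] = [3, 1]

y[n] = sum_k x[k]*h[n-k]. Output length = len(x) + len(h) - 1 = 4 + 2 - 1 = 5.
y[0] = -2*3 = -6
y[1] = -1*3 + -2*1 = -5
y[2] = 3*3 + -1*1 = 8
y[3] = 1*3 + 3*1 = 6
y[4] = 1*1 = 1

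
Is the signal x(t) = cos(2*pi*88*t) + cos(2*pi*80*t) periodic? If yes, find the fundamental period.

f1 = 88 Hz, f2 = 80 Hz
Period T1 = 1/88, T2 = 1/80
Ratio T1/T2 = 80/88, which is rational.
The signal is periodic with fundamental period T = 1/GCD(88,80) = 1/8 s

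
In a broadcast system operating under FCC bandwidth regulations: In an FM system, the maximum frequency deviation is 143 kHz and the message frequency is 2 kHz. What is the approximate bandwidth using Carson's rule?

Carson's rule: BW = 2*(delta_f + f_m)
= 2*(143 + 2) kHz = 290 kHz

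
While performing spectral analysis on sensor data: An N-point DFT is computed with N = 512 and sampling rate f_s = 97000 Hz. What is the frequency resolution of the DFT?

DFT frequency resolution = f_s / N
= 97000 / 512 = 12125/64 Hz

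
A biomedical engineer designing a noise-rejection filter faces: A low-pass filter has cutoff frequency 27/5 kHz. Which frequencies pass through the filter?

A low-pass filter passes all frequencies below the cutoff frequency 27/5 kHz and attenuates higher frequencies.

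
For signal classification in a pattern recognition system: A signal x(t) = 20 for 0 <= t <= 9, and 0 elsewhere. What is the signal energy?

Energy = integral of |x(t)|^2 dt over the signal duration
= 20^2 * 9 = 400 * 9 = 3600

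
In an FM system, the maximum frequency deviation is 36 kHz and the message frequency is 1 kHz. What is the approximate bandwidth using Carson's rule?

Carson's rule: BW = 2*(delta_f + f_m)
= 2*(36 + 1) kHz = 74 kHz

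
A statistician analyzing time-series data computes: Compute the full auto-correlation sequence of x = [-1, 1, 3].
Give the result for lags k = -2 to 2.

r_xx[k] = sum_m x[m]*x[m+k], indexed from 0, for k = -2 to 2:
  r_xx[-2] = x[2]*x[0] = -3
  r_xx[-1] = x[1]*x[0] + x[2]*x[1] = 2
  r_xx[0] = x[0]*x[0] + x[1]*x[1] + x[2]*x[2] = 11
  r_xx[1] = x[0]*x[1] + x[1]*x[2] = 2
  r_xx[2] = x[0]*x[2] = -3
r_xx = [-3, 2, 11, 2, -3]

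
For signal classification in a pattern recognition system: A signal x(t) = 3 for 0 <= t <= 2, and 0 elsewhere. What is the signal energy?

Energy = integral of |x(t)|^2 dt over the signal duration
= 3^2 * 2 = 9 * 2 = 18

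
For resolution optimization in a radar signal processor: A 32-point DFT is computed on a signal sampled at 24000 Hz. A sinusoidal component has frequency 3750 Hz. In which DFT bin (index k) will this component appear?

DFT frequency resolution = f_s/N = 24000/32 = 750 Hz
Bin index k = f_signal / resolution = 3750 / 750 = 5
The signal frequency 3750 Hz falls in DFT bin k = 5.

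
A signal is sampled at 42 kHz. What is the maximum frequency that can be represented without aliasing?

The maximum frequency that can be represented without aliasing
is the Nyquist frequency: f_max = f_s / 2 = 42 kHz / 2 = 21 kHz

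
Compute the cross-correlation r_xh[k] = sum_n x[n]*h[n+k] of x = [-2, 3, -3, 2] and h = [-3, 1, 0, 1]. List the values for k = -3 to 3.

Both sequences indexed from 0 and zero outside their support.
Lags with overlap: k = -3 to 3.
  r_xh[-3] = x[3]*h[0] = -6
  r_xh[-2] = x[2]*h[0] + x[3]*h[1] = 11
  r_xh[-1] = x[1]*h[0] + x[2]*h[1] + x[3]*h[2] = -12
  r_xh[0] = x[0]*h[0] + x[1]*h[1] + x[2]*h[2] + x[3]*h[3] = 11
  r_xh[1] = x[0]*h[1] + x[1]*h[2] + x[2]*h[3] = -5
  r_xh[2] = x[0]*h[2] + x[1]*h[3] = 3
  r_xh[3] = x[0]*h[3] = -2
r_xh = [-6, 11, -12, 11, -5, 3, -2] (for k = -3, ..., 3)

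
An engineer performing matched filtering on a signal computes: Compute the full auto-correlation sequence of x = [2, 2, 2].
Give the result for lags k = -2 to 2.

r_xx[k] = sum_m x[m]*x[m+k], indexed from 0, for k = -2 to 2:
  r_xx[-2] = x[2]*x[0] = 4
  r_xx[-1] = x[1]*x[0] + x[2]*x[1] = 8
  r_xx[0] = x[0]*x[0] + x[1]*x[1] + x[2]*x[2] = 12
  r_xx[1] = x[0]*x[1] + x[1]*x[2] = 8
  r_xx[2] = x[0]*x[2] = 4
r_xx = [4, 8, 12, 8, 4]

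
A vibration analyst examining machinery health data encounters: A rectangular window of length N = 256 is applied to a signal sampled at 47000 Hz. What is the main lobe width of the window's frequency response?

For a rectangular window of length N,
the main lobe width in frequency is 2*f_s/N.
= 2*47000/256 = 5875/16 Hz
This determines the minimum frequency separation for resolving two sinusoids.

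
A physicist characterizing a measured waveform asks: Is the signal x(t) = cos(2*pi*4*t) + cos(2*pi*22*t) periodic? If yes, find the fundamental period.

f1 = 4 Hz, f2 = 22 Hz
Period T1 = 1/4, T2 = 1/22
Ratio T1/T2 = 22/4, which is rational.
The signal is periodic with fundamental period T = 1/GCD(4,22) = 1/2 s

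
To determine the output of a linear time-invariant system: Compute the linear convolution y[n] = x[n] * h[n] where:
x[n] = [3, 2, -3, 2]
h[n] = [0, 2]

y[n] = sum_k x[k]*h[n-k]. Output length = len(x) + len(h) - 1 = 4 + 2 - 1 = 5.
y[0] = 3*0 = 0
y[1] = 2*0 + 3*2 = 6
y[2] = -3*0 + 2*2 = 4
y[3] = 2*0 + -3*2 = -6
y[4] = 2*2 = 4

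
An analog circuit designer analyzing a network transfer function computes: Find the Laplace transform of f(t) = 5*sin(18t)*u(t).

Standard pair: sin(wt)*u(t) <-> w/(s^2+w^2)
With w = 18: L{5*sin(18t)*u(t)} = 90/(s^2+324)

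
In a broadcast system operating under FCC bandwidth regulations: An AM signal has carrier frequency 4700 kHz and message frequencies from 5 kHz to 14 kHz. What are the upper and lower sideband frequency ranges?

Upper sideband (USB) = fc + [fm_low, fm_high] = 4700 + [5, 14] = [4705, 4714] kHz
Lower sideband (LSB) = fc - [fm_high, fm_low] = 4700 - [14, 5] = [4686, 4695] kHz
Total occupied spectrum: 4686 kHz to 4714 kHz (plus carrier at 4700 kHz)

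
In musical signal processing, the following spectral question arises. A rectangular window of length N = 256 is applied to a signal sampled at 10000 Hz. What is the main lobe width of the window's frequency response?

For a rectangular window of length N,
the main lobe width in frequency is 2*f_s/N.
= 2*10000/256 = 625/8 Hz
This determines the minimum frequency separation for resolving two sinusoids.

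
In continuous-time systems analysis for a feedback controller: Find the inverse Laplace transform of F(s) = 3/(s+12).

Standard pair: k/(s+a) <-> k*e^(-at)*u(t)
With k=3, a=12: f(t) = 3*e^(-12t)*u(t)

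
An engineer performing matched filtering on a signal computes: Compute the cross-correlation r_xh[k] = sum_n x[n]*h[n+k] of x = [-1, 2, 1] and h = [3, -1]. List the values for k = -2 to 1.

Both sequences indexed from 0 and zero outside their support.
Lags with overlap: k = -2 to 1.
  r_xh[-2] = x[2]*h[0] = 3
  r_xh[-1] = x[1]*h[0] + x[2]*h[1] = 5
  r_xh[0] = x[0]*h[0] + x[1]*h[1] = -5
  r_xh[1] = x[0]*h[1] = 1
r_xh = [3, 5, -5, 1] (for k = -2, ..., 1)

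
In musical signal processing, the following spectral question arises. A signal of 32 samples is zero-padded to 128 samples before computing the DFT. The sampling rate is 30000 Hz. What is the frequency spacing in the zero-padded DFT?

Original DFT: N = 32, resolution = f_s/N = 30000/32 = 1875/2 Hz
Zero-padded DFT: N = 128, resolution = f_s/N = 30000/128 = 1875/8 Hz
Zero-padding interpolates the spectrum (finer frequency grid)
but does NOT improve the true spectral resolution (ability to resolve close frequencies).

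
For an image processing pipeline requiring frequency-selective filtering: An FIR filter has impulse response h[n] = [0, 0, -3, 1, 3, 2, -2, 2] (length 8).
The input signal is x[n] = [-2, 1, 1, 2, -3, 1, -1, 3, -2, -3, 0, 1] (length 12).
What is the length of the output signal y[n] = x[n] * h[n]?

For linear convolution, the output length is:
len(y) = len(x) + len(h) - 1 = 12 + 8 - 1 = 19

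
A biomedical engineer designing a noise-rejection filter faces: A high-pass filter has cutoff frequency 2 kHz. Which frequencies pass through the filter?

A high-pass filter passes all frequencies above the cutoff frequency 2 kHz and attenuates lower frequencies.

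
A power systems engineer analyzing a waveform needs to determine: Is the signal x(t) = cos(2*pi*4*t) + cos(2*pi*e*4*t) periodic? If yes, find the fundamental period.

f1 = 4 Hz, f2 = 4*e Hz
Ratio f2/f1 = e, which is irrational.
Since the frequency ratio is irrational, no common period exists.
The signal is not periodic.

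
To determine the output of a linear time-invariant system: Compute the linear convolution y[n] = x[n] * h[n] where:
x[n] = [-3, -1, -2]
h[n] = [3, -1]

y[n] = sum_k x[k]*h[n-k]. Output length = len(x) + len(h) - 1 = 3 + 2 - 1 = 4.
y[0] = -3*3 = -9
y[1] = -1*3 + -3*-1 = 0
y[2] = -2*3 + -1*-1 = -5
y[3] = -2*-1 = 2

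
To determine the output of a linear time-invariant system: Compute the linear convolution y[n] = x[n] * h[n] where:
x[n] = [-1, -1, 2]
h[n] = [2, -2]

y[n] = sum_k x[k]*h[n-k]. Output length = len(x) + len(h) - 1 = 3 + 2 - 1 = 4.
y[0] = -1*2 = -2
y[1] = -1*2 + -1*-2 = 0
y[2] = 2*2 + -1*-2 = 6
y[3] = 2*-2 = -4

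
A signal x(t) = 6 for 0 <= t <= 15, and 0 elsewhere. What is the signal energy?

Energy = integral of |x(t)|^2 dt over the signal duration
= 6^2 * 15 = 36 * 15 = 540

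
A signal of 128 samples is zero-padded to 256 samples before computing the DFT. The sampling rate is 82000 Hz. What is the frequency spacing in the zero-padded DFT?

Original DFT: N = 128, resolution = f_s/N = 82000/128 = 5125/8 Hz
Zero-padded DFT: N = 256, resolution = f_s/N = 82000/256 = 5125/16 Hz
Zero-padding interpolates the spectrum (finer frequency grid)
but does NOT improve the true spectral resolution (ability to resolve close frequencies).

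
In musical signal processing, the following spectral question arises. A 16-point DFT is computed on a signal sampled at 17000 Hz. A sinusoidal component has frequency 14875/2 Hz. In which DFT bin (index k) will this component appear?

DFT frequency resolution = f_s/N = 17000/16 = 2125/2 Hz
Bin index k = f_signal / resolution = 14875/2 / 2125/2 = 7
The signal frequency 14875/2 Hz falls in DFT bin k = 7.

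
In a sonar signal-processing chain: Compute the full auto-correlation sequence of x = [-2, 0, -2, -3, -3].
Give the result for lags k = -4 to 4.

r_xx[k] = sum_m x[m]*x[m+k], indexed from 0, for k = -4 to 4:
  r_xx[-4] = x[4]*x[0] = 6
  r_xx[-3] = x[3]*x[0] + x[4]*x[1] = 6
  r_xx[-2] = x[2]*x[0] + x[3]*x[1] + x[4]*x[2] = 10
  r_xx[-1] = x[1]*x[0] + x[2]*x[1] + x[3]*x[2] + x[4]*x[3] = 15
  r_xx[0] = x[0]*x[0] + x[1]*x[1] + x[2]*x[2] + x[3]*x[3] + x[4]*x[4] = 26
  r_xx[1] = x[0]*x[1] + x[1]*x[2] + x[2]*x[3] + x[3]*x[4] = 15
  r_xx[2] = x[0]*x[2] + x[1]*x[3] + x[2]*x[4] = 10
  r_xx[3] = x[0]*x[3] + x[1]*x[4] = 6
  r_xx[4] = x[0]*x[4] = 6
r_xx = [6, 6, 10, 15, 26, 15, 10, 6, 6]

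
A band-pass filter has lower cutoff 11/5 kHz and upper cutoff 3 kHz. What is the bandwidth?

Bandwidth = f_high - f_low
= 3 kHz - 11/5 kHz = 4/5 kHz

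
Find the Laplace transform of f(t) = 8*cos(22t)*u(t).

Standard pair: cos(wt)*u(t) <-> s/(s^2+w^2)
With w = 22: L{8*cos(22t)*u(t)} = 8s/(s^2+484)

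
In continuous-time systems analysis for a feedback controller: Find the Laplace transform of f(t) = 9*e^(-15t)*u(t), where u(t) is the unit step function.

Standard Laplace transform pair:
e^(-at)*u(t) <-> 1/(s+a)
With a = 15: L{9*e^(-15t)*u(t)} = 9/(s+15), ROC: Re(s) > -15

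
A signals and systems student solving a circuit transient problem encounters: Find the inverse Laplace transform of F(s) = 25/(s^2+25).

Standard pair: w/(s^2+w^2) <-> sin(wt)*u(t)
Recognize w^2 = 25, so w = 5; numerator 25 = 5*5.
f(t) = 5*sin(5t)*u(t)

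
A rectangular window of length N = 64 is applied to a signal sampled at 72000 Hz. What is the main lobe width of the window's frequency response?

For a rectangular window of length N,
the main lobe width in frequency is 2*f_s/N.
= 2*72000/64 = 2250 Hz
This determines the minimum frequency separation for resolving two sinusoids.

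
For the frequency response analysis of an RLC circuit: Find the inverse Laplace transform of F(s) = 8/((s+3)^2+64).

Standard pair: w/((s+a)^2+w^2) <-> e^(-at)*sin(wt)*u(t)
With a=3, w=8: f(t) = e^(-3t)*sin(8t)*u(t)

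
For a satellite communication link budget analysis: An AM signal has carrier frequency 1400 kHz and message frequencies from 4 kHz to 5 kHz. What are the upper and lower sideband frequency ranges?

Upper sideband (USB) = fc + [fm_low, fm_high] = 1400 + [4, 5] = [1404, 1405] kHz
Lower sideband (LSB) = fc - [fm_high, fm_low] = 1400 - [5, 4] = [1395, 1396] kHz
Total occupied spectrum: 1395 kHz to 1405 kHz (plus carrier at 1400 kHz)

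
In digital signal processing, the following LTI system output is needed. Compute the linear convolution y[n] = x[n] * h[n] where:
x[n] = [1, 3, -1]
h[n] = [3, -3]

y[n] = sum_k x[k]*h[n-k]. Output length = len(x) + len(h) - 1 = 3 + 2 - 1 = 4.
y[0] = 1*3 = 3
y[1] = 3*3 + 1*-3 = 6
y[2] = -1*3 + 3*-3 = -12
y[3] = -1*-3 = 3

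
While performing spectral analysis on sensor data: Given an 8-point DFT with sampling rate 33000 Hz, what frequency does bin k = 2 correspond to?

The frequency of DFT bin k is: f_k = k * f_s / N
f_2 = 2 * 33000 / 8 = 8250 Hz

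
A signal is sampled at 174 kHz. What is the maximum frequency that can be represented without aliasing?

The maximum frequency that can be represented without aliasing
is the Nyquist frequency: f_max = f_s / 2 = 174 kHz / 2 = 87 kHz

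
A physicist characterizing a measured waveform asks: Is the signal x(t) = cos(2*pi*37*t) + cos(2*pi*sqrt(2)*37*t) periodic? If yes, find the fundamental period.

f1 = 37 Hz, f2 = 37*sqrt(2) Hz
Ratio f2/f1 = sqrt(2), which is irrational.
Since the frequency ratio is irrational, no common period exists.
The signal is not periodic.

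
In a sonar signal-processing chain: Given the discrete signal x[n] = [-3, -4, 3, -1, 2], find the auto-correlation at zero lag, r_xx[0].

The auto-correlation at zero lag r_xx[0] equals the signal energy.
r_xx[0] = sum of x[n]^2 = (-3)^2 + (-4)^2 + 3^2 + (-1)^2 + 2^2
= 9 + 16 + 9 + 1 + 4 = 39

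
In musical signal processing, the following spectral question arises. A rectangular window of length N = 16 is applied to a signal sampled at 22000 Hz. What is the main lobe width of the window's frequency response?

For a rectangular window of length N,
the main lobe width in frequency is 2*f_s/N.
= 2*22000/16 = 2750 Hz
This determines the minimum frequency separation for resolving two sinusoids.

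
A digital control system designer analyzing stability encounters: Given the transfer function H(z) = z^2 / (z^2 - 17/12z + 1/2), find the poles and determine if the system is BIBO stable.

Poles are roots of the denominator: z^2 - 17/12z + 1/2 = 0.
Quadratic formula: z = [-(-17/12) +/- sqrt((-17/12)^2 - 4*(1/2))] / 2
Discriminant = 289/144 - 2 = 1/144; sqrt = 1/12.
z = (17/12 +/- 1/12) / 2 => z = 3/4 or z = 2/3.
|p1| = 2/3, |p2| = 3/4.
For BIBO stability, all poles must lie inside the unit circle (|p| < 1).
System is STABLE since both |p| < 1.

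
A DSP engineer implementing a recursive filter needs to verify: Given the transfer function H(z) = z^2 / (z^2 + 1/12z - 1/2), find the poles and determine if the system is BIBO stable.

Poles are roots of the denominator: z^2 + 1/12z - 1/2 = 0.
Quadratic formula: z = [-(1/12) +/- sqrt((1/12)^2 - 4*(-1/2))] / 2
Discriminant = 1/144 + 2 = 289/144; sqrt = 17/12.
z = (-1/12 +/- 17/12) / 2 => z = 2/3 or z = -3/4.
|p1| = 3/4, |p2| = 2/3.
For BIBO stability, all poles must lie inside the unit circle (|p| < 1).
System is STABLE since both |p| < 1.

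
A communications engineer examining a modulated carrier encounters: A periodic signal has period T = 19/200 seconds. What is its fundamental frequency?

The fundamental frequency is the reciprocal of the period.
f = 1/T = 1/(19/200) = 200/19 Hz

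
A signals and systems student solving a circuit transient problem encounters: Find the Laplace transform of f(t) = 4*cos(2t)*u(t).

Standard pair: cos(wt)*u(t) <-> s/(s^2+w^2)
With w = 2: L{4*cos(2t)*u(t)} = 4s/(s^2+4)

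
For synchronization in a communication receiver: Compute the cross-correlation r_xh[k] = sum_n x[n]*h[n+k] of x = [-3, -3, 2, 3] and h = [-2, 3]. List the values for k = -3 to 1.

Both sequences indexed from 0 and zero outside their support.
Lags with overlap: k = -3 to 1.
  r_xh[-3] = x[3]*h[0] = -6
  r_xh[-2] = x[2]*h[0] + x[3]*h[1] = 5
  r_xh[-1] = x[1]*h[0] + x[2]*h[1] = 12
  r_xh[0] = x[0]*h[0] + x[1]*h[1] = -3
  r_xh[1] = x[0]*h[1] = -9
r_xh = [-6, 5, 12, -3, -9] (for k = -3, ..., 1)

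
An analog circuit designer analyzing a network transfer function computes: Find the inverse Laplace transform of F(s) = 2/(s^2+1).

Standard pair: w/(s^2+w^2) <-> sin(wt)*u(t)
Recognize w^2 = 1, so w = 1; numerator 2 = 2*1.
f(t) = 2*sin(t)*u(t)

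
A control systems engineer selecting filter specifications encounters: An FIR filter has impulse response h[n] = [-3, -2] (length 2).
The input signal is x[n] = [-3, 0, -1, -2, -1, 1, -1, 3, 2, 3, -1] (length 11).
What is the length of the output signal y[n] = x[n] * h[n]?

For linear convolution, the output length is:
len(y) = len(x) + len(h) - 1 = 11 + 2 - 1 = 12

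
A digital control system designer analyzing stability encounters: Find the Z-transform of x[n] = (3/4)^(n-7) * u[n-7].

Time-shifting property: if X(z) = Z{x[n]}, then Z{x[n-d]} = z^(-d) * X(z)
X(z) = z/(z - 3/4) for x[n] = (3/4)^n * u[n]
Z{x[n-7]} = z^(-7) * z/(z - 3/4) = z^(-6)/(z - 3/4)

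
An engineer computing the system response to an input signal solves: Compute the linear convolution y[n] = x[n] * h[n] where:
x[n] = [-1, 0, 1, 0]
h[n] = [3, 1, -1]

y[n] = sum_k x[k]*h[n-k]. Output length = len(x) + len(h) - 1 = 4 + 3 - 1 = 6.
y[0] = -1*3 = -3
y[1] = 0*3 + -1*1 = -1
y[2] = 1*3 + 0*1 + -1*-1 = 4
y[3] = 0*3 + 1*1 + 0*-1 = 1
y[4] = 0*1 + 1*-1 = -1
y[5] = 0*-1 = 0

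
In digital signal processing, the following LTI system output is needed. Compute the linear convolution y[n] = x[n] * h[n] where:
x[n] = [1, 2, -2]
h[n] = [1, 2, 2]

y[n] = sum_k x[k]*h[n-k]. Output length = len(x) + len(h) - 1 = 3 + 3 - 1 = 5.
y[0] = 1*1 = 1
y[1] = 2*1 + 1*2 = 4
y[2] = -2*1 + 2*2 + 1*2 = 4
y[3] = -2*2 + 2*2 = 0
y[4] = -2*2 = -4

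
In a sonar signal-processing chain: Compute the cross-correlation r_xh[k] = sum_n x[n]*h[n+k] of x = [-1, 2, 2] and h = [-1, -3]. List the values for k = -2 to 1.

Both sequences indexed from 0 and zero outside their support.
Lags with overlap: k = -2 to 1.
  r_xh[-2] = x[2]*h[0] = -2
  r_xh[-1] = x[1]*h[0] + x[2]*h[1] = -8
  r_xh[0] = x[0]*h[0] + x[1]*h[1] = -5
  r_xh[1] = x[0]*h[1] = 3
r_xh = [-2, -8, -5, 3] (for k = -2, ..., 1)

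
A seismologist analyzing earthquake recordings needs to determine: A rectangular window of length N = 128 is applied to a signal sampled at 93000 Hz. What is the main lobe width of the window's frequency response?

For a rectangular window of length N,
the main lobe width in frequency is 2*f_s/N.
= 2*93000/128 = 11625/8 Hz
This determines the minimum frequency separation for resolving two sinusoids.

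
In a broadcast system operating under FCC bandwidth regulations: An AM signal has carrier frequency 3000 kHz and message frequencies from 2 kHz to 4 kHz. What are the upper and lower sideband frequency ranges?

Upper sideband (USB) = fc + [fm_low, fm_high] = 3000 + [2, 4] = [3002, 3004] kHz
Lower sideband (LSB) = fc - [fm_high, fm_low] = 3000 - [4, 2] = [2996, 2998] kHz
Total occupied spectrum: 2996 kHz to 3004 kHz (plus carrier at 3000 kHz)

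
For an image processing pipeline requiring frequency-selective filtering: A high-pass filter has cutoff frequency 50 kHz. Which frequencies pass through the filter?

A high-pass filter passes all frequencies above the cutoff frequency 50 kHz and attenuates lower frequencies.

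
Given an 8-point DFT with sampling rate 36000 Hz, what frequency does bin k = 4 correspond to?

The frequency of DFT bin k is: f_k = k * f_s / N
f_4 = 4 * 36000 / 8 = 18000 Hz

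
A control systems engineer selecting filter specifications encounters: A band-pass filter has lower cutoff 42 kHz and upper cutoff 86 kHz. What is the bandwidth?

Bandwidth = f_high - f_low
= 86 kHz - 42 kHz = 44 kHz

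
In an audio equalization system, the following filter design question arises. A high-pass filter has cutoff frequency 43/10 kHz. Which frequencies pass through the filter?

A high-pass filter passes all frequencies above the cutoff frequency 43/10 kHz and attenuates lower frequencies.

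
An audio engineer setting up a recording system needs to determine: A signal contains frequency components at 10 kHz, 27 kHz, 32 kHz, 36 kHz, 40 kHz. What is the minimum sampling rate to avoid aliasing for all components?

The highest frequency component is f_max = 40 kHz.
Nyquist rate = 2 * f_max = 2 * 40 kHz = 80 kHz.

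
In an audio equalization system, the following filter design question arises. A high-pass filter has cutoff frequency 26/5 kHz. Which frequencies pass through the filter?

A high-pass filter passes all frequencies above the cutoff frequency 26/5 kHz and attenuates lower frequencies.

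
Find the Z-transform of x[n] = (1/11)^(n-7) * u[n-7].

Time-shifting property: if X(z) = Z{x[n]}, then Z{x[n-d]} = z^(-d) * X(z)
X(z) = z/(z - 1/11) for x[n] = (1/11)^n * u[n]
Z{x[n-7]} = z^(-7) * z/(z - 1/11) = z^(-6)/(z - 1/11)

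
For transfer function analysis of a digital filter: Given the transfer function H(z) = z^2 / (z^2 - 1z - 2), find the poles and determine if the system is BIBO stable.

Poles are roots of the denominator: z^2 - 1z - 2 = 0.
Quadratic formula: z = [-(-1) +/- sqrt((-1)^2 - 4*(-2))] / 2
Discriminant = 1 + 8 = 9; sqrt = 3.
z = (1 +/- 3) / 2 => z = 2 or z = -1.
|p1| = 2, |p2| = 1.
For BIBO stability, all poles must lie inside the unit circle (|p| < 1).
System is UNSTABLE since at least one |p| >= 1.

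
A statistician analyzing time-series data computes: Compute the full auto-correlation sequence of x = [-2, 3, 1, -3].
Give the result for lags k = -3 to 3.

r_xx[k] = sum_m x[m]*x[m+k], indexed from 0, for k = -3 to 3:
  r_xx[-3] = x[3]*x[0] = 6
  r_xx[-2] = x[2]*x[0] + x[3]*x[1] = -11
  r_xx[-1] = x[1]*x[0] + x[2]*x[1] + x[3]*x[2] = -6
  r_xx[0] = x[0]*x[0] + x[1]*x[1] + x[2]*x[2] + x[3]*x[3] = 23
  r_xx[1] = x[0]*x[1] + x[1]*x[2] + x[2]*x[3] = -6
  r_xx[2] = x[0]*x[2] + x[1]*x[3] = -11
  r_xx[3] = x[0]*x[3] = 6
r_xx = [6, -11, -6, 23, -6, -11, 6]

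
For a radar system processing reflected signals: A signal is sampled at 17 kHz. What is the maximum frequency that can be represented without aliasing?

The maximum frequency that can be represented without aliasing
is the Nyquist frequency: f_max = f_s / 2 = 17 kHz / 2 = 17/2 kHz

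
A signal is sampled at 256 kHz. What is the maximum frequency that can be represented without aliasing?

The maximum frequency that can be represented without aliasing
is the Nyquist frequency: f_max = f_s / 2 = 256 kHz / 2 = 128 kHz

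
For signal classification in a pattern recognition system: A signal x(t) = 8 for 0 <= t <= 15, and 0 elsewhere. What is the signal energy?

Energy = integral of |x(t)|^2 dt over the signal duration
= 8^2 * 15 = 64 * 15 = 960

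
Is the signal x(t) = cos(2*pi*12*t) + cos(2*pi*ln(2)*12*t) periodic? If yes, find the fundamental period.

f1 = 12 Hz, f2 = 12*ln(2) Hz
Ratio f2/f1 = ln(2), which is irrational.
Since the frequency ratio is irrational, no common period exists.
The signal is not periodic.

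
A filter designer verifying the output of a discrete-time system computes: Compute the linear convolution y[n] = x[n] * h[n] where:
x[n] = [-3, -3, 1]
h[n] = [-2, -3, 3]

y[n] = sum_k x[k]*h[n-k]. Output length = len(x) + len(h) - 1 = 3 + 3 - 1 = 5.
y[0] = -3*-2 = 6
y[1] = -3*-2 + -3*-3 = 15
y[2] = 1*-2 + -3*-3 + -3*3 = -2
y[3] = 1*-3 + -3*3 = -12
y[4] = 1*3 = 3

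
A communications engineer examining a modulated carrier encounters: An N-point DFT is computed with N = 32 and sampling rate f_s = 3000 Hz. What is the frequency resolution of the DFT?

DFT frequency resolution = f_s / N
= 3000 / 32 = 375/4 Hz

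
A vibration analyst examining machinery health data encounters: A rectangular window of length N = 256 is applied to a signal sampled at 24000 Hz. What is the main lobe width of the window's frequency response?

For a rectangular window of length N,
the main lobe width in frequency is 2*f_s/N.
= 2*24000/256 = 375/2 Hz
This determines the minimum frequency separation for resolving two sinusoids.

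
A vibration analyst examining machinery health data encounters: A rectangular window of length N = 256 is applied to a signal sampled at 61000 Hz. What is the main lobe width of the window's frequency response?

For a rectangular window of length N,
the main lobe width in frequency is 2*f_s/N.
= 2*61000/256 = 7625/16 Hz
This determines the minimum frequency separation for resolving two sinusoids.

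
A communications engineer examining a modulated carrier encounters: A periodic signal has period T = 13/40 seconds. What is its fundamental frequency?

The fundamental frequency is the reciprocal of the period.
f = 1/T = 1/(13/40) = 40/13 Hz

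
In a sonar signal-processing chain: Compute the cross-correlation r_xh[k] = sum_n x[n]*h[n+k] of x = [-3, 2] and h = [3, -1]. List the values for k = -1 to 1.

Both sequences indexed from 0 and zero outside their support.
Lags with overlap: k = -1 to 1.
  r_xh[-1] = x[1]*h[0] = 6
  r_xh[0] = x[0]*h[0] + x[1]*h[1] = -11
  r_xh[1] = x[0]*h[1] = 3
r_xh = [6, -11, 3] (for k = -1, ..., 1)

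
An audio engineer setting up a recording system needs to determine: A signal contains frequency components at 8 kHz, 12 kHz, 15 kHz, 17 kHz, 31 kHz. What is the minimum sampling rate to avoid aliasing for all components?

The highest frequency component is f_max = 31 kHz.
Nyquist rate = 2 * f_max = 2 * 31 kHz = 62 kHz.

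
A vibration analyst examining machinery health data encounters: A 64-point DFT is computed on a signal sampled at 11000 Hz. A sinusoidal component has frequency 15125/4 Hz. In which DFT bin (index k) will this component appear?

DFT frequency resolution = f_s/N = 11000/64 = 1375/8 Hz
Bin index k = f_signal / resolution = 15125/4 / 1375/8 = 22
The signal frequency 15125/4 Hz falls in DFT bin k = 22.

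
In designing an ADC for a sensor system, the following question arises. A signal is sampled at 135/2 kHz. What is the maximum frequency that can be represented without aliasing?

The maximum frequency that can be represented without aliasing
is the Nyquist frequency: f_max = f_s / 2 = 135/2 kHz / 2 = 135/4 kHz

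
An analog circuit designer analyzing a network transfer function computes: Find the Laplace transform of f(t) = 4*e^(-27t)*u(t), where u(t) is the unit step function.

Standard Laplace transform pair:
e^(-at)*u(t) <-> 1/(s+a)
With a = 27: L{4*e^(-27t)*u(t)} = 4/(s+27), ROC: Re(s) > -27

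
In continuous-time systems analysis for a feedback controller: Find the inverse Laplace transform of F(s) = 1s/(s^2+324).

Standard pair: s/(s^2+w^2) <-> cos(wt)*u(t)
With k=1, w=18: f(t) = cos(18t)*u(t)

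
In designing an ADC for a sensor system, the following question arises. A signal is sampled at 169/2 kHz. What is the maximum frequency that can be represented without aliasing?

The maximum frequency that can be represented without aliasing
is the Nyquist frequency: f_max = f_s / 2 = 169/2 kHz / 2 = 169/4 kHz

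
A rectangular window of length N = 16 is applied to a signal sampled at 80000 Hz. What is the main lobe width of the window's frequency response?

For a rectangular window of length N,
the main lobe width in frequency is 2*f_s/N.
= 2*80000/16 = 10000 Hz
This determines the minimum frequency separation for resolving two sinusoids.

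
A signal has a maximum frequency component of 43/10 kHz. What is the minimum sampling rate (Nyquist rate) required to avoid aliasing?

By the Nyquist-Shannon sampling theorem,
the minimum sampling rate (Nyquist rate) must be at least 2 * f_max.
Nyquist rate = 2 * 43/10 kHz = 43/5 kHz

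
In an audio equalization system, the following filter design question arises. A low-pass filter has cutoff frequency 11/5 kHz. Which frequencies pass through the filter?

A low-pass filter passes all frequencies below the cutoff frequency 11/5 kHz and attenuates higher frequencies.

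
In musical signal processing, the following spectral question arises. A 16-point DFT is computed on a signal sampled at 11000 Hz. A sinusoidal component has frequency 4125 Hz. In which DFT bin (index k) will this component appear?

DFT frequency resolution = f_s/N = 11000/16 = 1375/2 Hz
Bin index k = f_signal / resolution = 4125 / 1375/2 = 6
The signal frequency 4125 Hz falls in DFT bin k = 6.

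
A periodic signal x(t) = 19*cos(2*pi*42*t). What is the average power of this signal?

Average power of A*cos(wt) is A^2/2.
P = 19^2 / 2 = 361/2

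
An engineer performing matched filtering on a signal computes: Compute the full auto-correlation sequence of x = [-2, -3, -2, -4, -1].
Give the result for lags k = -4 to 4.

r_xx[k] = sum_m x[m]*x[m+k], indexed from 0, for k = -4 to 4:
  r_xx[-4] = x[4]*x[0] = 2
  r_xx[-3] = x[3]*x[0] + x[4]*x[1] = 11
  r_xx[-2] = x[2]*x[0] + x[3]*x[1] + x[4]*x[2] = 18
  r_xx[-1] = x[1]*x[0] + x[2]*x[1] + x[3]*x[2] + x[4]*x[3] = 24
  r_xx[0] = x[0]*x[0] + x[1]*x[1] + x[2]*x[2] + x[3]*x[3] + x[4]*x[4] = 34
  r_xx[1] = x[0]*x[1] + x[1]*x[2] + x[2]*x[3] + x[3]*x[4] = 24
  r_xx[2] = x[0]*x[2] + x[1]*x[3] + x[2]*x[4] = 18
  r_xx[3] = x[0]*x[3] + x[1]*x[4] = 11
  r_xx[4] = x[0]*x[4] = 2
r_xx = [2, 11, 18, 24, 34, 24, 18, 11, 2]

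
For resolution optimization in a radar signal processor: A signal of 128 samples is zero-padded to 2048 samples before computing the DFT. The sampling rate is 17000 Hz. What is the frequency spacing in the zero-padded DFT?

Original DFT: N = 128, resolution = f_s/N = 17000/128 = 2125/16 Hz
Zero-padded DFT: N = 2048, resolution = f_s/N = 17000/2048 = 2125/256 Hz
Zero-padding interpolates the spectrum (finer frequency grid)
but does NOT improve the true spectral resolution (ability to resolve close frequencies).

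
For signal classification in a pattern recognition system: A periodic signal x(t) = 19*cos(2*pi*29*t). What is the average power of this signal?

Average power of A*cos(wt) is A^2/2.
P = 19^2 / 2 = 361/2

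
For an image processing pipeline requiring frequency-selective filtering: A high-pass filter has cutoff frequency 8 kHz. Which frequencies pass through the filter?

A high-pass filter passes all frequencies above the cutoff frequency 8 kHz and attenuates lower frequencies.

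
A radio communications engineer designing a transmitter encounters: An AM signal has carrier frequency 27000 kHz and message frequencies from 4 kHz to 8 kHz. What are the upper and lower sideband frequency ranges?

Upper sideband (USB) = fc + [fm_low, fm_high] = 27000 + [4, 8] = [27004, 27008] kHz
Lower sideband (LSB) = fc - [fm_high, fm_low] = 27000 - [8, 4] = [26992, 26996] kHz
Total occupied spectrum: 26992 kHz to 27008 kHz (plus carrier at 27000 kHz)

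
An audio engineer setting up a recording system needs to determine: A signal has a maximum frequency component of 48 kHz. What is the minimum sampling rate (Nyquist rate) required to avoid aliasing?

By the Nyquist-Shannon sampling theorem,
the minimum sampling rate (Nyquist rate) must be at least 2 * f_max.
Nyquist rate = 2 * 48 kHz = 96 kHz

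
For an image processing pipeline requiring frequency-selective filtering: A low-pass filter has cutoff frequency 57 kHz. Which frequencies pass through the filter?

A low-pass filter passes all frequencies below the cutoff frequency 57 kHz and attenuates higher frequencies.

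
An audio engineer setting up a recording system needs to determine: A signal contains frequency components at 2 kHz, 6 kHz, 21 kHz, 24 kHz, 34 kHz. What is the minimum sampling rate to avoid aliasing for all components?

The highest frequency component is f_max = 34 kHz.
Nyquist rate = 2 * f_max = 2 * 34 kHz = 68 kHz.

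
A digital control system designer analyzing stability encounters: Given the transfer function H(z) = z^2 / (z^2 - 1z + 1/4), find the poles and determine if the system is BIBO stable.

Poles are roots of the denominator: z^2 - 1z + 1/4 = 0.
Quadratic formula: z = [-(-1) +/- sqrt((-1)^2 - 4*(1/4))] / 2
Discriminant = 1 - 1 = 0; sqrt = 0.
z = (1 +/- 0) / 2 = 1/2 (repeated root).
|p1| = 1/2, |p2| = 1/2.
For BIBO stability, all poles must lie inside the unit circle (|p| < 1).
System is STABLE since both |p| < 1.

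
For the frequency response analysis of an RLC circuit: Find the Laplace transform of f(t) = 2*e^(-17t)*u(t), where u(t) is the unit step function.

Standard Laplace transform pair:
e^(-at)*u(t) <-> 1/(s+a)
With a = 17: L{2*e^(-17t)*u(t)} = 2/(s+17), ROC: Re(s) > -17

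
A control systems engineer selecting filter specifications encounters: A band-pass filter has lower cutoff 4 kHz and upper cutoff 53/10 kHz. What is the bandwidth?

Bandwidth = f_high - f_low
= 53/10 kHz - 4 kHz = 13/10 kHz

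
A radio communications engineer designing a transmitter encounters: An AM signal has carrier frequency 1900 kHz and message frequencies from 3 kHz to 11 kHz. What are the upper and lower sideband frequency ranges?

Upper sideband (USB) = fc + [fm_low, fm_high] = 1900 + [3, 11] = [1903, 1911] kHz
Lower sideband (LSB) = fc - [fm_high, fm_low] = 1900 - [11, 3] = [1889, 1897] kHz
Total occupied spectrum: 1889 kHz to 1911 kHz (plus carrier at 1900 kHz)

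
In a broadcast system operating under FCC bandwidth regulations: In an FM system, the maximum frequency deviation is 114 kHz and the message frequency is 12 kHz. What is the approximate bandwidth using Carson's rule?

Carson's rule: BW = 2*(delta_f + f_m)
= 2*(114 + 12) kHz = 252 kHz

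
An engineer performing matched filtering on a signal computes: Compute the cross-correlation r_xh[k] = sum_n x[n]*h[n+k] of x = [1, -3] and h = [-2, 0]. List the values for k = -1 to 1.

Both sequences indexed from 0 and zero outside their support.
Lags with overlap: k = -1 to 1.
  r_xh[-1] = x[1]*h[0] = 6
  r_xh[0] = x[0]*h[0] + x[1]*h[1] = -2
  r_xh[1] = x[0]*h[1] = 0
r_xh = [6, -2, 0] (for k = -1, ..., 1)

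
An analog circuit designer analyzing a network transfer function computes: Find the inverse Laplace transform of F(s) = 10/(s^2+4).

Standard pair: w/(s^2+w^2) <-> sin(wt)*u(t)
Recognize w^2 = 4, so w = 2; numerator 10 = 5*2.
f(t) = 5*sin(2t)*u(t)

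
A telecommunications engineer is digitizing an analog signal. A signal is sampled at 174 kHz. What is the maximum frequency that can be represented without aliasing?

The maximum frequency that can be represented without aliasing
is the Nyquist frequency: f_max = f_s / 2 = 174 kHz / 2 = 87 kHz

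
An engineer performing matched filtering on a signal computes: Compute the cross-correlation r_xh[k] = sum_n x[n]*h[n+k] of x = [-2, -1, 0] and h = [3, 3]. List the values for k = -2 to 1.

Both sequences indexed from 0 and zero outside their support.
Lags with overlap: k = -2 to 1.
  r_xh[-2] = x[2]*h[0] = 0
  r_xh[-1] = x[1]*h[0] + x[2]*h[1] = -3
  r_xh[0] = x[0]*h[0] + x[1]*h[1] = -9
  r_xh[1] = x[0]*h[1] = -6
r_xh = [0, -3, -9, -6] (for k = -2, ..., 1)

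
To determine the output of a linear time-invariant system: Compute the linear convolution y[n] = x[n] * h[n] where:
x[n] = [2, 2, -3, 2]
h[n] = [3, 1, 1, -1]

y[n] = sum_k x[k]*h[n-k]. Output length = len(x) + len(h) - 1 = 4 + 4 - 1 = 7.
y[0] = 2*3 = 6
y[1] = 2*3 + 2*1 = 8
y[2] = -3*3 + 2*1 + 2*1 = -5
y[3] = 2*3 + -3*1 + 2*1 + 2*-1 = 3
y[4] = 2*1 + -3*1 + 2*-1 = -3
y[5] = 2*1 + -3*-1 = 5
y[6] = 2*-1 = -2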